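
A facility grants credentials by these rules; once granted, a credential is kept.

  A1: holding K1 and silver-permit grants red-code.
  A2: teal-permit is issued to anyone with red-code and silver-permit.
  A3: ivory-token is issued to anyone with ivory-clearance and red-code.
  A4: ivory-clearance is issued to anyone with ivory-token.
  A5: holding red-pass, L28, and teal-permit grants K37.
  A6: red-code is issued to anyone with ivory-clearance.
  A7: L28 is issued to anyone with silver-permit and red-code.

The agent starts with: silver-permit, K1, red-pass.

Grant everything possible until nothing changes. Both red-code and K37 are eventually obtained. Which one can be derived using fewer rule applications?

red-code

red-code: Holding K1 and silver-permit grants red-code (A1). [1 rule application]
K37: Holding K1 and silver-permit grants red-code (A1). Holding silver-permit and red-code grants L28 (A7). Holding red-code and silver-permit grants teal-permit (A2). Holding red-pass, L28, and teal-permit grants K37 (A5). [4 rule applications]
red-code needs fewer.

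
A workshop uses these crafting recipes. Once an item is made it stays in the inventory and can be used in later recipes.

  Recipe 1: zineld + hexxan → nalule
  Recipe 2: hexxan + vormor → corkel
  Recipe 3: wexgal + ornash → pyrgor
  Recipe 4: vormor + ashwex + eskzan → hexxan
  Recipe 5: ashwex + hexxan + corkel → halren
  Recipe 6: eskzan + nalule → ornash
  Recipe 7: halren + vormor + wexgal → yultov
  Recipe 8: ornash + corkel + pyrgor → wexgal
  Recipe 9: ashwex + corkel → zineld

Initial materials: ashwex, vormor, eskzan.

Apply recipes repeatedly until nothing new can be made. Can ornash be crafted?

Using Recipe 4, vormor, ashwex, and eskzan make hexxan.
Using Recipe 2, hexxan and vormor make corkel.
ashwex + corkel → zineld (Recipe 9).
zineld + hexxan → nalule (Recipe 1).
Using Recipe 6, eskzan and nalule make ornash.

Yes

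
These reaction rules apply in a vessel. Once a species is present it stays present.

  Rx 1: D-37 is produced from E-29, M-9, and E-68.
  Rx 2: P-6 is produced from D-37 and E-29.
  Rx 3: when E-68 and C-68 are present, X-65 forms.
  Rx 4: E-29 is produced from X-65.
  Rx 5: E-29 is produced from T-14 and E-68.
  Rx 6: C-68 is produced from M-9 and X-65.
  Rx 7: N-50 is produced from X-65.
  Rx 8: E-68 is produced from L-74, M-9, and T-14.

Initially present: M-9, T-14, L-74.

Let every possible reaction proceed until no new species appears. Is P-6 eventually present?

L-74, M-9, and T-14 present → E-68 forms (Rx 8).
T-14 and E-68 present → E-29 forms (Rx 5).
E-29, M-9, and E-68 present → D-37 forms (Rx 1).
D-37 and E-29 present → P-6 forms (Rx 2).

Yes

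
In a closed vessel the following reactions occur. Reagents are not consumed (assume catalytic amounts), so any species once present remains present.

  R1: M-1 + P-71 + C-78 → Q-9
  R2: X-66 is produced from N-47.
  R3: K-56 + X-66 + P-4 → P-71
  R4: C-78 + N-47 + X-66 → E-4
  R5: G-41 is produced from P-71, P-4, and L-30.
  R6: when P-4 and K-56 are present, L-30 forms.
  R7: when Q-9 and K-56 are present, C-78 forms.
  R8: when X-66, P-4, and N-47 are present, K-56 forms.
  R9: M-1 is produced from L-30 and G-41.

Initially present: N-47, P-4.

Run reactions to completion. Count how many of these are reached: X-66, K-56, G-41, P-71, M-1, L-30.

6

N-47 present → X-66 forms (R2).
X-66, P-4, and N-47 present → K-56 forms (R8).
P-4 and K-56 present → L-30 forms (R6).
K-56, X-66, and P-4 present → P-71 forms (R3).
P-71, P-4, and L-30 present → G-41 forms (R5).
L-30 and G-41 present → M-1 forms (R9).
X-66: reached.
K-56: reached.
G-41: reached.
P-71: reached.
M-1: reached.
L-30: reached.
All 6 are reached.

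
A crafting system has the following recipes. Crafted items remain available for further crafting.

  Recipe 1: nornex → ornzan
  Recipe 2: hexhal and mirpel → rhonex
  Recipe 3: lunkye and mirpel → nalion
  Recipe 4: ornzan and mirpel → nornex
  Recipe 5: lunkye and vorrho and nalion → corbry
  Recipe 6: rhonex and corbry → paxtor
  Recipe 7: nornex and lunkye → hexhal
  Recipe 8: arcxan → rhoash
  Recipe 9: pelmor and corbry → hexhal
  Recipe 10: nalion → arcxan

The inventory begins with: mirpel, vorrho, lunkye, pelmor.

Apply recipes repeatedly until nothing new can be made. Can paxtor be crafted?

Yes

lunkye and mirpel → nalion (Recipe 3).
Using Recipe 5, lunkye, vorrho, and nalion make corbry.
Using Recipe 9, pelmor and corbry make hexhal.
Using Recipe 2, hexhal and mirpel make rhonex.
rhonex and corbry → paxtor (Recipe 6).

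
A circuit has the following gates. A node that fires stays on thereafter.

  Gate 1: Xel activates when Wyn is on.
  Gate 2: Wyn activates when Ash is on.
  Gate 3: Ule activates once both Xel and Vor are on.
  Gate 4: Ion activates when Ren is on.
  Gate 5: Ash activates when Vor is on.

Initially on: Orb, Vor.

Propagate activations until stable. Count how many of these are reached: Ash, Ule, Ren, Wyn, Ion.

Gate 5: Vor on → Ash on.
Ash is on, so Wyn activates (Gate 2).
Wyn is on, so Xel activates (Gate 1).
Xel and Vor are on, so Ule activates (Gate 3).
Ash: reached.
Ule: reached.
No rule produces Ren, and it is not given.
Wyn: reached.
Ion would need Ren (Gate 4), but Ren never turns on.
Reached: Ash, Ule, and Wyn — 3 of the 5.

3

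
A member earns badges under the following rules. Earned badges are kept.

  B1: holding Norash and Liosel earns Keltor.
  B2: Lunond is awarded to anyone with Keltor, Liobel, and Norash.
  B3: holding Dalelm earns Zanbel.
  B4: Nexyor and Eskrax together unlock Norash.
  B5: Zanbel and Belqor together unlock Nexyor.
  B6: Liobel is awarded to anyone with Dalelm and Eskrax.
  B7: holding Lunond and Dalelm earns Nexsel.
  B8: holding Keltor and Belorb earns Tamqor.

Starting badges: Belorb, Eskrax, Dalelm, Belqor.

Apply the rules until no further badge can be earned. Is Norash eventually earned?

With Dalelm, Zanbel is earned (B3).
With Zanbel and Belqor, Nexyor is earned (B5).
With Nexyor and Eskrax, Norash is earned (B4).

Yes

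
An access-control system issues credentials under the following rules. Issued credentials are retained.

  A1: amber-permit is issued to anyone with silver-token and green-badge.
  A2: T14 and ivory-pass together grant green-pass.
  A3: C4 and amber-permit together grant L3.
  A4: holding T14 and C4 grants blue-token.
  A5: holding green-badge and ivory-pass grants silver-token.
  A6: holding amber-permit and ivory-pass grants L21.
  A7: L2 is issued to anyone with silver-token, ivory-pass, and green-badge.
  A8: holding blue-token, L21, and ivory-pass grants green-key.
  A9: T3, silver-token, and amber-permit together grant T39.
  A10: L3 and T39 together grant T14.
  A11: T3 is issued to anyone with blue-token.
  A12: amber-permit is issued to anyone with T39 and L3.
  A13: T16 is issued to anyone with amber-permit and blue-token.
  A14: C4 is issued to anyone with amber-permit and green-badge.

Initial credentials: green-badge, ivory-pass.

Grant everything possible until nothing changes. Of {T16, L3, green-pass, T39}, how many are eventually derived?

1

Holding green-badge and ivory-pass grants silver-token (A5).
Holding silver-token and green-badge grants amber-permit (A1).
Holding amber-permit and green-badge grants C4 (A14).
Holding C4 and amber-permit grants L3 (A3).
T16 would need amber-permit and blue-token (A13), but blue-token is never granted.
L3: reached.
green-pass would need T14 and ivory-pass (A2), but T14 is never granted.
T39 would need T3, silver-token, and amber-permit (A9), but T3 is never granted.
Reached: L3 — 1 of the 4.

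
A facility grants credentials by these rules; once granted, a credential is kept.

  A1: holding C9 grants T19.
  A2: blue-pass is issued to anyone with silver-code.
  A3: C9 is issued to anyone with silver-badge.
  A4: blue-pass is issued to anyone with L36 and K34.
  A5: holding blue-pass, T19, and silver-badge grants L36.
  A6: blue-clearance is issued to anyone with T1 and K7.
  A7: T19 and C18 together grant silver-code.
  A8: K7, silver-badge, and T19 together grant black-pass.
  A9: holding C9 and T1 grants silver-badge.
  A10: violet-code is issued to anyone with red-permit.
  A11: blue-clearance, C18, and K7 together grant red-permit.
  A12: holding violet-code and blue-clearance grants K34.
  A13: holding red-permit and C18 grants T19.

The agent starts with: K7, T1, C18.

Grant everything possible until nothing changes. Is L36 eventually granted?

L36 would need blue-pass, T19, and silver-badge (A5), but silver-badge is never granted.

No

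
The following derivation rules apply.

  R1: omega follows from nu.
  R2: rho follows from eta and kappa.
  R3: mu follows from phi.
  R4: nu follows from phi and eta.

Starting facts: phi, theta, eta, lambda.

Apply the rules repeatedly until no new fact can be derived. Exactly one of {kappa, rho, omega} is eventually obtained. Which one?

omega

phi and eta hold, so nu follows (R4).
nu holds, so omega follows (R1).
No rule produces kappa, and it is not given. rho would need eta and kappa (R2), but kappa is never established.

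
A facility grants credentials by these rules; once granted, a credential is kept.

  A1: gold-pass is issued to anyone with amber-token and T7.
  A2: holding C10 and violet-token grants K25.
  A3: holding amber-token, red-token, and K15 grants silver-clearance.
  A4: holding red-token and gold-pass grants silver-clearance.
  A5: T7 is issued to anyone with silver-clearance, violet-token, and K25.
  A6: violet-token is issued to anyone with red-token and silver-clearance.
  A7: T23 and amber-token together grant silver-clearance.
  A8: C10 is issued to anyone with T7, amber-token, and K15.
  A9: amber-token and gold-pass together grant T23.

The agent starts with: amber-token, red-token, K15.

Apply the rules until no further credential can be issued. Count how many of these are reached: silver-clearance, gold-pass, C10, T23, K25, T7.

Holding amber-token, red-token, and K15 grants silver-clearance (A3).
silver-clearance: reached.
gold-pass would need amber-token and T7 (A1), but T7 is never granted.
C10 would need T7, amber-token, and K15 (A8), but T7 is never granted.
T23 would need amber-token and gold-pass (A9), but gold-pass is never granted.
K25 would need C10 and violet-token (A2), but C10 is never granted.
T7 would need silver-clearance, violet-token, and K25 (A5), but K25 is never granted.
Reached: silver-clearance — 1 of the 6.

1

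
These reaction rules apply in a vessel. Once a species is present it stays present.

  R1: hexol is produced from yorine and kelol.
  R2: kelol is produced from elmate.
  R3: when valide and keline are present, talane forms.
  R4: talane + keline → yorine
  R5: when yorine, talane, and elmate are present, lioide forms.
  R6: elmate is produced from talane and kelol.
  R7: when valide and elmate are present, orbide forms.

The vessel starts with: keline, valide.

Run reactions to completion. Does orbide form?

orbide would need valide and elmate (R7), but elmate never forms.

No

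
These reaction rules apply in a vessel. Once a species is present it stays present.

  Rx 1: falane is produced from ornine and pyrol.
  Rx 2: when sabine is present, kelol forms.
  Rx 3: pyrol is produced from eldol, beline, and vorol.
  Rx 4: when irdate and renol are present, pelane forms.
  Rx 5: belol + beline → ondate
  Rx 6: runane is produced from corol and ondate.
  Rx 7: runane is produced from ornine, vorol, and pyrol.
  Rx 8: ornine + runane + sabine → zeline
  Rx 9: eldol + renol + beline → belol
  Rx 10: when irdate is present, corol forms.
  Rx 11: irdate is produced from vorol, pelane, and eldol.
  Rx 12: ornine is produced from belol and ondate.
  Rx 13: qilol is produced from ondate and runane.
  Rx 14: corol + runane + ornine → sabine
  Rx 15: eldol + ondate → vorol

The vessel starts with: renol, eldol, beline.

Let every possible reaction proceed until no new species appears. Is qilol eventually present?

eldol, renol, and beline present → belol forms (Rx 9).
belol and beline present → ondate forms (Rx 5).
eldol and ondate present → vorol forms (Rx 15).
belol and ondate present → ornine forms (Rx 12).
eldol, beline, and vorol present → pyrol forms (Rx 3).
ornine, vorol, and pyrol present → runane forms (Rx 7).
ondate and runane present → qilol forms (Rx 13).

Yes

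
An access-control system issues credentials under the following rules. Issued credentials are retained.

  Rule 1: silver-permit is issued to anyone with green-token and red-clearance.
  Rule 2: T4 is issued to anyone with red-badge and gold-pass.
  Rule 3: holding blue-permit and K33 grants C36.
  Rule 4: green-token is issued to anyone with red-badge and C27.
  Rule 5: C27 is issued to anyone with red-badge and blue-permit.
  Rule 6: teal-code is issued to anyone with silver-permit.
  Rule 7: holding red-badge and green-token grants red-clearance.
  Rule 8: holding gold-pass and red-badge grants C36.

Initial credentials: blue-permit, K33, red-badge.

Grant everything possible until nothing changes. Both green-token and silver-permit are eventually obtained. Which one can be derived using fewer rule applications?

green-token

green-token: Holding red-badge and blue-permit grants C27 (Rule 5). Holding red-badge and C27 grants green-token (Rule 4). [2 rule applications]
silver-permit: Holding red-badge and blue-permit grants C27 (Rule 5). Holding red-badge and C27 grants green-token (Rule 4). Holding red-badge and green-token grants red-clearance (Rule 7). Holding green-token and red-clearance grants silver-permit (Rule 1). [4 rule applications]
green-token needs fewer.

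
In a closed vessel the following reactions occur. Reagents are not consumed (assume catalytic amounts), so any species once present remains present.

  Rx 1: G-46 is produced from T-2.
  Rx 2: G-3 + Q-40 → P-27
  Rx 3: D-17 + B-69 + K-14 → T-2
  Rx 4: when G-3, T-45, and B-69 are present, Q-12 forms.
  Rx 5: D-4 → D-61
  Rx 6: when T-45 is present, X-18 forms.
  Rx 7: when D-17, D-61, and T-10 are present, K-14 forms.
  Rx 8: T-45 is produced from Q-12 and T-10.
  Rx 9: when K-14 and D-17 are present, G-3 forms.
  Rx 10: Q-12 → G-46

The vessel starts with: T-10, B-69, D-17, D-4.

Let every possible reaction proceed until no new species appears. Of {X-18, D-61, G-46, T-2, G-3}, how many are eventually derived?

D-4 present → D-61 forms (Rx 5).
D-17, D-61, and T-10 present → K-14 forms (Rx 7).
K-14 and D-17 present → G-3 forms (Rx 9).
D-17, B-69, and K-14 present → T-2 forms (Rx 3).
T-2 present → G-46 forms (Rx 1).
X-18 would need T-45 (Rx 6), but T-45 never forms.
D-61: reached.
G-46: reached.
T-2: reached.
G-3: reached.
Reached: D-61, G-46, T-2, and G-3 — 4 of the 5.

4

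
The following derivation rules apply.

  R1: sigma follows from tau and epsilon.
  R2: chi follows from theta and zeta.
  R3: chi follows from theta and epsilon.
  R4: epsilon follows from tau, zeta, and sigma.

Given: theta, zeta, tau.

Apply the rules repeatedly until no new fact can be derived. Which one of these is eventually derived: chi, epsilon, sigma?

From theta and zeta, R2 gives chi.
epsilon would need tau, zeta, and sigma (R4), but sigma is never established. sigma would need tau and epsilon (R1), but epsilon is never established.

chi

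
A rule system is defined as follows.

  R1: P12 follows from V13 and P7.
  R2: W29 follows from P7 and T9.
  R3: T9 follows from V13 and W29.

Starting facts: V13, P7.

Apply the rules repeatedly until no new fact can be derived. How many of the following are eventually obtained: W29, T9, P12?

1

V13 and P7 hold, so P12 follows (R1).
W29 would need P7 and T9 (R2), but T9 is never established.
T9 would need V13 and W29 (R3), but W29 is never established.
P12: reached.
Reached: P12 — 1 of the 3.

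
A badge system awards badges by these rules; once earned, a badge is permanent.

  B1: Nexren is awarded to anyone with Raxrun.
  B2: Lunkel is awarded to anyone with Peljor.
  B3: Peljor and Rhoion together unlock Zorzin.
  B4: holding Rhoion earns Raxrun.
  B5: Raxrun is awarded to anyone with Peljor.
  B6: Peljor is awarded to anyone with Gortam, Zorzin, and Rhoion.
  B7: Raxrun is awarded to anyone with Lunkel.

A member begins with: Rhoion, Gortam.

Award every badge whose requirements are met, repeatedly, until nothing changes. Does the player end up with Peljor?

No

Peljor would need Gortam, Zorzin, and Rhoion (B6), but Zorzin is never earned.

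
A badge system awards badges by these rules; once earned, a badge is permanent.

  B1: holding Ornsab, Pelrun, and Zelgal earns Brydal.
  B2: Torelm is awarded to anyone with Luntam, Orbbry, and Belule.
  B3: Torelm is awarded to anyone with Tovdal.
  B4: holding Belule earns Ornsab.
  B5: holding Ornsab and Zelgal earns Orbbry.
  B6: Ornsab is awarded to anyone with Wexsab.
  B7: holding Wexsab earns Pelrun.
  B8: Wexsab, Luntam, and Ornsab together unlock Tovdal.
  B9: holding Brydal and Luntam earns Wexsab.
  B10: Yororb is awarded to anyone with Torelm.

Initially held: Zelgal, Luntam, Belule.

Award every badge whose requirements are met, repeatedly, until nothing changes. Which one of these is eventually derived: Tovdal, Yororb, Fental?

With Belule, Ornsab is earned (B4).
With Ornsab and Zelgal, Orbbry is earned (B5).
With Luntam, Orbbry, and Belule, Torelm is earned (B2).
With Torelm, Yororb is earned (B10).
Tovdal would need Wexsab, Luntam, and Ornsab (B8), but Wexsab is never earned. No rule produces Fental, and it is not given.

Yororb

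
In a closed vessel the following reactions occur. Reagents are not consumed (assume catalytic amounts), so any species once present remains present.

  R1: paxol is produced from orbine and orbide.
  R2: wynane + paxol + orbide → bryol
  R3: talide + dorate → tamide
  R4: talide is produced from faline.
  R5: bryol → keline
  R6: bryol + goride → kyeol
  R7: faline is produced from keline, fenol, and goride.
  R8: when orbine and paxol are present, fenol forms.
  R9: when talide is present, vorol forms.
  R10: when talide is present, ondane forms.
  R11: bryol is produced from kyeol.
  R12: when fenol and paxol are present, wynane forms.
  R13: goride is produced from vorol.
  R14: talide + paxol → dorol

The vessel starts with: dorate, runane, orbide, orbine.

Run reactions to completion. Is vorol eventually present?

No

vorol would need talide (R9), but talide never forms.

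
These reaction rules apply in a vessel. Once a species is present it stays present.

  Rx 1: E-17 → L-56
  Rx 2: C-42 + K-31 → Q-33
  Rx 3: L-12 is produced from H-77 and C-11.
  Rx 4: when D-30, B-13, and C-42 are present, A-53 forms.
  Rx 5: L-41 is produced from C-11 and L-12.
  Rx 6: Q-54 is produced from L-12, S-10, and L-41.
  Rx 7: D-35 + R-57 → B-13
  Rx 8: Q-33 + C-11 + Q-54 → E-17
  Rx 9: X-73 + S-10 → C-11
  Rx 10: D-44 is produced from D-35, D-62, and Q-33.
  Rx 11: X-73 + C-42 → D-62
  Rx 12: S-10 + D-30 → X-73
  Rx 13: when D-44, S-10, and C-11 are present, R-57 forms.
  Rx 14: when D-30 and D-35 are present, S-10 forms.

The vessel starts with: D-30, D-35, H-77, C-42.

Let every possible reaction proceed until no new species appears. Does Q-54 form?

Yes

D-30 and D-35 present → S-10 forms (Rx 14).
S-10 and D-30 present → X-73 forms (Rx 12).
X-73 and S-10 present → C-11 forms (Rx 9).
H-77 and C-11 present → L-12 forms (Rx 3).
C-11 and L-12 present → L-41 forms (Rx 5).
L-12, S-10, and L-41 present → Q-54 forms (Rx 6).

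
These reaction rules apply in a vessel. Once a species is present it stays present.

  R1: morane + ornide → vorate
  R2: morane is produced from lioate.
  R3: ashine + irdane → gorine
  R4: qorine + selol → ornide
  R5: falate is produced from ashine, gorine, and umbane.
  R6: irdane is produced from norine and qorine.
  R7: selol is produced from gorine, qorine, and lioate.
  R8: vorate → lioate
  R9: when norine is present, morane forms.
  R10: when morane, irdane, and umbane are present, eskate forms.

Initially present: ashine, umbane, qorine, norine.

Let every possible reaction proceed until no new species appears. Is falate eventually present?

Yes

norine and qorine present → irdane forms (R6).
ashine and irdane present → gorine forms (R3).
ashine, gorine, and umbane present → falate forms (R5).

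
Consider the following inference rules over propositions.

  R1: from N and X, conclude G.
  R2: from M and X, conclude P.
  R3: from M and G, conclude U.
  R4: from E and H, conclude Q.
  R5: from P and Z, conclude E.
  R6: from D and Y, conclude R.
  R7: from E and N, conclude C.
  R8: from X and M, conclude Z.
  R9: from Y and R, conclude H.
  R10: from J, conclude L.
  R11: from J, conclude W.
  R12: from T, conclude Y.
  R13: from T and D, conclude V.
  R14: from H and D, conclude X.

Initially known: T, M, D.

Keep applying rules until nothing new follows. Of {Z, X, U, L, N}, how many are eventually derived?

2

From T, R12 gives Y.
From D and Y, R6 gives R.
Y and R hold, so H follows (R9).
H and D hold, so X follows (R14).
From X and M, R8 gives Z.
Z: reached.
X: reached.
U would need M and G (R3), but G is never established.
L would need J (R10), but J is never established.
No rule produces N, and it is not given.
Reached: Z and X — 2 of the 5.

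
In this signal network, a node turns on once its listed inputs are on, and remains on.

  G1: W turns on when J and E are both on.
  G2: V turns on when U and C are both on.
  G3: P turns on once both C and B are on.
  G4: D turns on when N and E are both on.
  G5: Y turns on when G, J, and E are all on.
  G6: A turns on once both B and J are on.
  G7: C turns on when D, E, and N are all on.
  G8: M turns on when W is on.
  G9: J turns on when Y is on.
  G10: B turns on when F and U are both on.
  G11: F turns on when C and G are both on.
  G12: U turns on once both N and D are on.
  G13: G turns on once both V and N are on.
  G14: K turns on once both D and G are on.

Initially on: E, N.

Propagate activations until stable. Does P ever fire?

Yes

N and E are on, so D turns on (G4).
D, E, and N are on, so C turns on (G7).
N and D are on, so U turns on (G12).
U and C are on, so V turns on (G2).
G13: V and N on → G on.
G11: C and G on → F on.
G10: F and U on → B on.
G3: C and B on → P on.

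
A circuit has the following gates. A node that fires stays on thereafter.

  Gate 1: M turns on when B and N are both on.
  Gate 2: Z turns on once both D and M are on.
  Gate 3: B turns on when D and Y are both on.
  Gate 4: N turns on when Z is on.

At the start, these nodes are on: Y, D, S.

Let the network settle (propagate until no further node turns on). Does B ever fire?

Gate 3: D and Y on → B on.

Yes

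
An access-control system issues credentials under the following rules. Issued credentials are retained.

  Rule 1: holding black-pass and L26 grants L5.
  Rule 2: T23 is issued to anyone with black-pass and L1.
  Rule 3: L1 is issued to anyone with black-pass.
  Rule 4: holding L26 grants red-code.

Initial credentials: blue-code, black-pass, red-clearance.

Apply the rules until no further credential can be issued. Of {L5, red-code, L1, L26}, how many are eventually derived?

Holding black-pass grants L1 (Rule 3).
L5 would need black-pass and L26 (Rule 1), but L26 is never granted.
red-code would need L26 (Rule 4), but L26 is never granted.
L1: reached.
No rule produces L26, and it is not given.
Reached: L1 — 1 of the 4.

1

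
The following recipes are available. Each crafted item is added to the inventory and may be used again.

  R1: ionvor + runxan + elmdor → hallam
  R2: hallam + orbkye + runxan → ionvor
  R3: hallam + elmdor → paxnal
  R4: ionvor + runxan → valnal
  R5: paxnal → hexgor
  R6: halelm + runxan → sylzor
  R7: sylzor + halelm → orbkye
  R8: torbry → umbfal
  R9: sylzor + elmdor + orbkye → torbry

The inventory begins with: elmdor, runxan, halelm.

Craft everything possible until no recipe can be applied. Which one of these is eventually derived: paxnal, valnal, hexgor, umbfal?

umbfal

Using R6, halelm and runxan make sylzor.
Using R7, sylzor and halelm make orbkye.
sylzor + elmdor + orbkye → torbry (R9).
torbry → umbfal (R8).
paxnal would need hallam and elmdor (R3), but hallam is never obtained. hexgor would need paxnal (R5), but paxnal is never obtained. valnal would need ionvor and runxan (R4), but ionvor is never obtained.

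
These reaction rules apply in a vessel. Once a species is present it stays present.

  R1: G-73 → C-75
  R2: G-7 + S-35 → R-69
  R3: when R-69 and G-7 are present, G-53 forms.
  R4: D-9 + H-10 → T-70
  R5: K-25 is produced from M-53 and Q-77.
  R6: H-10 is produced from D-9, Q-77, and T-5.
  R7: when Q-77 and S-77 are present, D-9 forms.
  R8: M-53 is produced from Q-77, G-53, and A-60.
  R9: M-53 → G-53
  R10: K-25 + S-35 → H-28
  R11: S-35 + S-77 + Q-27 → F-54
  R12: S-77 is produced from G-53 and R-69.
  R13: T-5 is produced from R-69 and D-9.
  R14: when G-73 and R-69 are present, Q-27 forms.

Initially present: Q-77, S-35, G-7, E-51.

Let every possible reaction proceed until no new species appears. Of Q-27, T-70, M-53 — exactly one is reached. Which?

T-70

G-7 and S-35 present → R-69 forms (R2).
R-69 and G-7 present → G-53 forms (R3).
G-53 and R-69 present → S-77 forms (R12).
Q-77 and S-77 present → D-9 forms (R7).
R-69 and D-9 present → T-5 forms (R13).
D-9, Q-77, and T-5 present → H-10 forms (R6).
D-9 and H-10 present → T-70 forms (R4).
Q-27 would need G-73 and R-69 (R14), but G-73 never forms. M-53 would need Q-77, G-53, and A-60 (R8), but A-60 never forms.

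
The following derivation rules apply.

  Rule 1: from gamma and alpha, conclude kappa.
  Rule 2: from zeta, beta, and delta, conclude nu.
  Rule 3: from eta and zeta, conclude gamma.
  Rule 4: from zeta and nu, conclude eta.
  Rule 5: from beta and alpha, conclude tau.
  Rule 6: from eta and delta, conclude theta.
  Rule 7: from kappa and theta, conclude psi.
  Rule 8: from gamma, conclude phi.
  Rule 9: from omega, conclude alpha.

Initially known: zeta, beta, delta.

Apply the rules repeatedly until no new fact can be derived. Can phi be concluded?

zeta, beta, and delta hold, so nu follows (Rule 2).
From zeta and nu, Rule 4 gives eta.
From eta and zeta, Rule 3 gives gamma.
gamma holds, so phi follows (Rule 8).

Yes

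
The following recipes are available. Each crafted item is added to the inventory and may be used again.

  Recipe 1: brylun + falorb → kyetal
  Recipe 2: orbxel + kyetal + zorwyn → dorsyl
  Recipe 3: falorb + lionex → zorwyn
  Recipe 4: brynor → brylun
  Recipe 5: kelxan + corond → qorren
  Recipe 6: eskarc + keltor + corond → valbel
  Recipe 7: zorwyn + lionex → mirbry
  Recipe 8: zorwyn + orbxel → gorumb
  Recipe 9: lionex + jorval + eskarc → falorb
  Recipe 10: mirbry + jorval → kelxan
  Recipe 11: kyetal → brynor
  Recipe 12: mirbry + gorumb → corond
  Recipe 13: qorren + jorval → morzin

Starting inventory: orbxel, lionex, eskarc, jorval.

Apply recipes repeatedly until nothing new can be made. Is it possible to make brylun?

No

brylun would need brynor (Recipe 4), but brynor is never obtained.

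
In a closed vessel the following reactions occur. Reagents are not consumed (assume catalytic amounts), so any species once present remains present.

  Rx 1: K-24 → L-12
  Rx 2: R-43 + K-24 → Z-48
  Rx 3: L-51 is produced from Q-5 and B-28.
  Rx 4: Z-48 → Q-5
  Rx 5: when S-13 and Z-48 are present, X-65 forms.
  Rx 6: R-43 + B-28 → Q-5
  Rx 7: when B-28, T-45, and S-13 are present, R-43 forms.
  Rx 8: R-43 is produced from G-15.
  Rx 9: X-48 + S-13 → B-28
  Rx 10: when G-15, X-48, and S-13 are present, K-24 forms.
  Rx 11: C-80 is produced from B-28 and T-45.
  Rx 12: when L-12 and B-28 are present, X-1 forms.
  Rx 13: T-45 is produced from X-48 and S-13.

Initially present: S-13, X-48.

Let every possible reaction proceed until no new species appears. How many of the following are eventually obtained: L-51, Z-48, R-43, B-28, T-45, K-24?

X-48 and S-13 present → T-45 forms (Rx 13).
X-48 and S-13 present → B-28 forms (Rx 9).
B-28, T-45, and S-13 present → R-43 forms (Rx 7).
R-43 and B-28 present → Q-5 forms (Rx 6).
Q-5 and B-28 present → L-51 forms (Rx 3).
L-51: reached.
Z-48 would need R-43 and K-24 (Rx 2), but K-24 never forms.
R-43: reached.
B-28: reached.
T-45: reached.
K-24 would need G-15, X-48, and S-13 (Rx 10), but G-15 never forms.
Reached: L-51, R-43, B-28, and T-45 — 4 of the 6.

4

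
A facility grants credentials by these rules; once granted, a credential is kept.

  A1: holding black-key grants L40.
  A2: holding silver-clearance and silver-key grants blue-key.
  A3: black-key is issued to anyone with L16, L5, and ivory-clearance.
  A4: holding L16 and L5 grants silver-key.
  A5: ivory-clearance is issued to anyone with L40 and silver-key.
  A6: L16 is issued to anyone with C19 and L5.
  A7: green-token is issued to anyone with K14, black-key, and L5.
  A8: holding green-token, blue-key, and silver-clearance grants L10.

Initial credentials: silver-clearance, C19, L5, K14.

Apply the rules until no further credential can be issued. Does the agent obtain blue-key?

Holding C19 and L5 grants L16 (A6).
Holding L16 and L5 grants silver-key (A4).
Holding silver-clearance and silver-key grants blue-key (A2).

Yes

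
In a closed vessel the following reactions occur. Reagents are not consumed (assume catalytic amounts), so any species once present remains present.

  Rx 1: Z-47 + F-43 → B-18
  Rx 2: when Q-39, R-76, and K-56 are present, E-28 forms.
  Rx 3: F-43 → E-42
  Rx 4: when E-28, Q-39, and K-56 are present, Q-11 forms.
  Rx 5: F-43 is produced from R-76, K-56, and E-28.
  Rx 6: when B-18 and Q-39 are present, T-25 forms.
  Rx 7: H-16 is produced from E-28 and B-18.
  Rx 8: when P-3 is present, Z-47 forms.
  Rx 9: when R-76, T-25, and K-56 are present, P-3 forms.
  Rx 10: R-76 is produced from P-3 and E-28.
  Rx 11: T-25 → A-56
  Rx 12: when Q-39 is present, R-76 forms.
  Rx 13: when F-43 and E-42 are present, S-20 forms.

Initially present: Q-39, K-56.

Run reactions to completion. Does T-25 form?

T-25 would need B-18 and Q-39 (Rx 6), but B-18 never forms.

No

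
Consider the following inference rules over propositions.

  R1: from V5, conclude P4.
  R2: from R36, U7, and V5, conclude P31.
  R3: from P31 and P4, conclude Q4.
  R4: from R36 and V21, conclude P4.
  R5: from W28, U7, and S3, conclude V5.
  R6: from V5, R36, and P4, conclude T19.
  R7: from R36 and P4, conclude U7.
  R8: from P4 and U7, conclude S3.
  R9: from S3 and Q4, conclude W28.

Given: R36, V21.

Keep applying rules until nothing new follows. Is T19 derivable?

No

T19 would need V5, R36, and P4 (R6), but V5 is never established.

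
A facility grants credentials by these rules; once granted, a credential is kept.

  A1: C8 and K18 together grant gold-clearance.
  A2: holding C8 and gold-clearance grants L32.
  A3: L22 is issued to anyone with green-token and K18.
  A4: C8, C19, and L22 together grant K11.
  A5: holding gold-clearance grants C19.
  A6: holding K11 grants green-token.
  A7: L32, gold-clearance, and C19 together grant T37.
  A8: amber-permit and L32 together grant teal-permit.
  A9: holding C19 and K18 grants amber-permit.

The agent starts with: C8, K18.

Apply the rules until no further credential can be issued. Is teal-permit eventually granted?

Yes

Holding C8 and K18 grants gold-clearance (A1).
Holding C8 and gold-clearance grants L32 (A2).
Holding gold-clearance grants C19 (A5).
Holding C19 and K18 grants amber-permit (A9).
Holding amber-permit and L32 grants teal-permit (A8).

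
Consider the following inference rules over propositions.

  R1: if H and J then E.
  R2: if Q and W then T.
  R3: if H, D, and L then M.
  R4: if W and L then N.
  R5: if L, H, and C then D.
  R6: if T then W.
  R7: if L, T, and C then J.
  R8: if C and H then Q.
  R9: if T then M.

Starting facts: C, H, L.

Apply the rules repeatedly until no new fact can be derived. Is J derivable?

J would need L, T, and C (R7), but T is never established.

No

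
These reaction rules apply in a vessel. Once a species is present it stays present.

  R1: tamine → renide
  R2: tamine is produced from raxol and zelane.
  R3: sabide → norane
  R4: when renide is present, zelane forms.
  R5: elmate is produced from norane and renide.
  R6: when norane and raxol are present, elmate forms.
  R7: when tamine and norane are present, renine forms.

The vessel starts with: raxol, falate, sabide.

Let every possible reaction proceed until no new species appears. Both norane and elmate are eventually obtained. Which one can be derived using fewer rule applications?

norane: sabide present → norane forms (R3). [1 rule application]
elmate: sabide present → norane forms (R3). norane and raxol present → elmate forms (R6). [2 rule applications]
norane needs fewer.

norane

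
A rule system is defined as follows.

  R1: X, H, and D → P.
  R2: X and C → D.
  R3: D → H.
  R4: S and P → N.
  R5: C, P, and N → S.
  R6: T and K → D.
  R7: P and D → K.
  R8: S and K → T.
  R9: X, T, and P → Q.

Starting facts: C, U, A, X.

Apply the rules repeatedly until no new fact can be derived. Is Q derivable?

No

Q would need X, T, and P (R9), but T is never established.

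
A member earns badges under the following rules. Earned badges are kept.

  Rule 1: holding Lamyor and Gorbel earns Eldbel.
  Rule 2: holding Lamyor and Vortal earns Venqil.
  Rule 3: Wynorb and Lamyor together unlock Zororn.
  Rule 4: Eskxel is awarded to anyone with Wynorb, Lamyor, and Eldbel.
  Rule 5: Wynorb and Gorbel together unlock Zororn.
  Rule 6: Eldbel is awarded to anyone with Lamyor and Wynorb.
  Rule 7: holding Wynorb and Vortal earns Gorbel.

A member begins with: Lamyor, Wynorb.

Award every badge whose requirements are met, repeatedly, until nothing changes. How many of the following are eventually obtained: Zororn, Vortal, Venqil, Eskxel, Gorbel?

With Wynorb and Lamyor, Zororn is earned (Rule 3).
With Lamyor and Wynorb, Eldbel is earned (Rule 6).
With Wynorb, Lamyor, and Eldbel, Eskxel is earned (Rule 4).
Zororn: reached.
No rule produces Vortal, and it is not given.
Venqil would need Lamyor and Vortal (Rule 2), but Vortal is never earned.
Eskxel: reached.
Gorbel would need Wynorb and Vortal (Rule 7), but Vortal is never earned.
Reached: Zororn and Eskxel — 2 of the 5.

2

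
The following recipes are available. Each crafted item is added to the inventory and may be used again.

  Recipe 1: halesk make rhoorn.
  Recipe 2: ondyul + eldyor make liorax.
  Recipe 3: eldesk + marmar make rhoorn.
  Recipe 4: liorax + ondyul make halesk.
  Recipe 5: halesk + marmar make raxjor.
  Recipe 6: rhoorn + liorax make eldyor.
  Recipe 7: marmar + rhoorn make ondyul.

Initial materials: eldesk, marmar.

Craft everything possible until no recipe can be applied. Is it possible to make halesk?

halesk would need liorax and ondyul (Recipe 4), but liorax is never obtained.

No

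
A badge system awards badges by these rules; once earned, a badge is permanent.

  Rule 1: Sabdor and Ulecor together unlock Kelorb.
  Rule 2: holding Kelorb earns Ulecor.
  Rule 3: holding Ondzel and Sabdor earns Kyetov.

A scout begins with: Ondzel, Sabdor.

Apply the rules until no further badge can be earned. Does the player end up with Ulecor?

Ulecor would need Kelorb (Rule 2), but Kelorb is never earned.

No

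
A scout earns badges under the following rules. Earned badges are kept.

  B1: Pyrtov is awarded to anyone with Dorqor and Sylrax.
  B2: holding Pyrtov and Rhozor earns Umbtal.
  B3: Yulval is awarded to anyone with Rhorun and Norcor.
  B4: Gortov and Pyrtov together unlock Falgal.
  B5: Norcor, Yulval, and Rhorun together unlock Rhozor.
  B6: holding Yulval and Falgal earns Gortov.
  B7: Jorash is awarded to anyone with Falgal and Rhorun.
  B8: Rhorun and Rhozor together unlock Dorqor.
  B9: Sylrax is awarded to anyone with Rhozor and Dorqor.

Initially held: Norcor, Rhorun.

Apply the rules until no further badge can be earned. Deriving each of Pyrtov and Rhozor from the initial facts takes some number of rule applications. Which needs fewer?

Rhozor

Rhozor: With Rhorun and Norcor, Yulval is earned (B3). With Norcor, Yulval, and Rhorun, Rhozor is earned (B5). [2 rule applications]
Pyrtov: With Rhorun and Norcor, Yulval is earned (B3). With Norcor, Yulval, and Rhorun, Rhozor is earned (B5). With Rhorun and Rhozor, Dorqor is earned (B8). With Rhozor and Dorqor, Sylrax is earned (B9). With Dorqor and Sylrax, Pyrtov is earned (B1). [5 rule applications]
Rhozor needs fewer.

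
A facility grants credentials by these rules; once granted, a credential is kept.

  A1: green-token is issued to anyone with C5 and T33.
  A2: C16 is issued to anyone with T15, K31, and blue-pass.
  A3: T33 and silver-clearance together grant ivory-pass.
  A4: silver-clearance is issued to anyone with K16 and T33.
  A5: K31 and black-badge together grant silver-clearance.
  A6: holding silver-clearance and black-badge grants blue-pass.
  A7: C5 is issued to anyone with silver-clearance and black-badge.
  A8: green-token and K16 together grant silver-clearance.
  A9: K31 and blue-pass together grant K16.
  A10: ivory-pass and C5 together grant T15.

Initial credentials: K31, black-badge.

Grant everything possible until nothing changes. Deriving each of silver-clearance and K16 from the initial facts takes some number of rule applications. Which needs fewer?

silver-clearance

silver-clearance: Holding K31 and black-badge grants silver-clearance (A5). [1 rule application]
K16: Holding K31 and black-badge grants silver-clearance (A5). Holding silver-clearance and black-badge grants blue-pass (A6). Holding K31 and blue-pass grants K16 (A9). [3 rule applications]
silver-clearance needs fewer.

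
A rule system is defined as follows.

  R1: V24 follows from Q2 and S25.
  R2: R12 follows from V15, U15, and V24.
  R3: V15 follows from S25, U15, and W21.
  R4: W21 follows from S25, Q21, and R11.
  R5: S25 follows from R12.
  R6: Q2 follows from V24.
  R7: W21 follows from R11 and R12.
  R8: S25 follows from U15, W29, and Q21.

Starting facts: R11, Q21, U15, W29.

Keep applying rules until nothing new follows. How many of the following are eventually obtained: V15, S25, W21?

U15, W29, and Q21 hold, so S25 follows (R8).
S25, Q21, and R11 hold, so W21 follows (R4).
From S25, U15, and W21, R3 gives V15.
V15: reached.
S25: reached.
W21: reached.
All 3 are reached.

3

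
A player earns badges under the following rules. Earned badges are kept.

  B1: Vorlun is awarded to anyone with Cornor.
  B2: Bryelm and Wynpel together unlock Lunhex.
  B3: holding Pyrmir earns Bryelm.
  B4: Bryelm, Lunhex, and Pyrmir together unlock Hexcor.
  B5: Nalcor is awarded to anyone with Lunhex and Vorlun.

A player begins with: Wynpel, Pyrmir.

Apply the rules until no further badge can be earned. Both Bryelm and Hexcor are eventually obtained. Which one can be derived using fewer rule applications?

Bryelm: With Pyrmir, Bryelm is earned (B3). [1 rule application]
Hexcor: With Pyrmir, Bryelm is earned (B3). With Bryelm and Wynpel, Lunhex is earned (B2). With Bryelm, Lunhex, and Pyrmir, Hexcor is earned (B4). [3 rule applications]
Bryelm needs fewer.

Bryelm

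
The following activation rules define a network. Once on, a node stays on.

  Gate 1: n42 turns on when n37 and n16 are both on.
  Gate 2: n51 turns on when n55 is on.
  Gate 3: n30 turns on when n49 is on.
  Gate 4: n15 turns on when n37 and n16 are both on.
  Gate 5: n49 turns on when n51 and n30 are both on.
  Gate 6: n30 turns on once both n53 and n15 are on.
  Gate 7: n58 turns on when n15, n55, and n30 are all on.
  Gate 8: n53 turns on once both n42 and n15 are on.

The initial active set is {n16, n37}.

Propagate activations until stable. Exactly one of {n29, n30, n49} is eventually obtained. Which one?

n30

n37 and n16 are on, so n42 turns on (Gate 1).
n37 and n16 are on, so n15 turns on (Gate 4).
n42 and n15 are on, so n53 turns on (Gate 8).
n53 and n15 are on, so n30 turns on (Gate 6).
No rule produces n29, and it is not given. n49 would need n51 and n30 (Gate 5), but n51 never turns on.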